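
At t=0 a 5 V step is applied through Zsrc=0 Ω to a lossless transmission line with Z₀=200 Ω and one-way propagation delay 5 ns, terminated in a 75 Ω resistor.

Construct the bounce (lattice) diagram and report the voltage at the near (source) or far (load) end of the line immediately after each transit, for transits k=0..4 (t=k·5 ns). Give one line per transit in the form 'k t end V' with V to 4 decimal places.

Γ_L=-0.454545, Γ_S=-1.000000; launch V₁=5·200/200=5.000000
k=0 src: V=5.0000
k=1 load: inc=5.000000, refl=5.000000·-0.454545=-2.2727; V=0.000000+5.000000+-2.272727=2.7273
k=2 src: inc=-2.272727, refl=-2.272727·-1.000000=2.2727; V=5.000000+-2.272727+2.272727=5.0000
k=3 load: inc=2.272727, refl=2.272727·-0.454545=-1.0331; V=2.727273+2.272727+-1.033058=3.9669
k=4 src: inc=-1.033058, refl=-1.033058·-1.000000=1.0331; V=5.000000+-1.033058+1.033058=5.0000

0 0 source 5.0000
1 5 load 2.7273
2 10 source 5.0000
3 15 load 3.9669
4 20 source 5.0000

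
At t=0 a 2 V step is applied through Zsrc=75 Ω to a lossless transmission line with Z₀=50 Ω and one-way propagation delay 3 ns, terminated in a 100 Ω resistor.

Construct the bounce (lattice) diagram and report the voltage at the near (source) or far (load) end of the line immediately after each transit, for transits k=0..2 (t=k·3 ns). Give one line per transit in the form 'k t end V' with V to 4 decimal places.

0 0 source 0.8000
1 3 load 1.0667
2 6 source 1.1200

Γ_L=0.333333, Γ_S=0.200000; launch V₁=2·50/125=0.800000
k=0 src: V=0.8000
k=1 load: inc=0.800000, refl=0.800000·0.333333=0.2667; V=0.000000+0.800000+0.266667=1.0667
k=2 src: inc=0.266667, refl=0.266667·0.200000=0.0533; V=0.800000+0.266667+0.053333=1.1200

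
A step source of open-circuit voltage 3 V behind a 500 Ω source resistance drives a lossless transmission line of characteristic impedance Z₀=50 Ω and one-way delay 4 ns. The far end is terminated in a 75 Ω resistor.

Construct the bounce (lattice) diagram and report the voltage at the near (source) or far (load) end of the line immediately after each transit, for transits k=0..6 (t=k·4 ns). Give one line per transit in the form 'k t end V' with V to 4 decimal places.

0 0 source 0.2727
1 4 load 0.3273
2 8 source 0.3719
3 12 load 0.3808
4 16 source 0.3881
5 20 load 0.3896
6 24 source 0.3908

Γ_L=0.200000, Γ_S=0.818182; launch V₁=3·50/550=0.272727
k=0 src: V=0.2727
k=1 load: inc=0.272727, refl=0.272727·0.200000=0.0545; V=0.000000+0.272727+0.054545=0.3273
k=2 src: inc=0.054545, refl=0.054545·0.818182=0.0446; V=0.272727+0.054545+0.044628=0.3719
k=3 load: inc=0.044628, refl=0.044628·0.200000=0.0089; V=0.327273+0.044628+0.008926=0.3808
k=4 src: inc=0.008926, refl=0.008926·0.818182=0.0073; V=0.371901+0.008926+0.007303=0.3881
k=5 load: inc=0.007303, refl=0.007303·0.200000=0.0015; V=0.380826+0.007303+0.001461=0.3896
k=6 src: inc=0.001461, refl=0.001461·0.818182=0.0012; V=0.388129+0.001461+0.001195=0.3908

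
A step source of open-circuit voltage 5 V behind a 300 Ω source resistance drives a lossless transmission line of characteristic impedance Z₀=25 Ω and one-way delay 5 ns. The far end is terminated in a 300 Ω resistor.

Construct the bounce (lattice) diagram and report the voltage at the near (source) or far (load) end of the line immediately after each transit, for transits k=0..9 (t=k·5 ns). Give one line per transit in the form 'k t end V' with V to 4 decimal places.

Γ_L=0.846154, Γ_S=0.846154; launch V₁=5·25/325=0.384615
k=0 src: V=0.3846
k=1 load: inc=0.384615, refl=0.384615·0.846154=0.3254; V=0.000000+0.384615+0.325444=0.7101
k=2 src: inc=0.325444, refl=0.325444·0.846154=0.2754; V=0.384615+0.325444+0.275376=0.9854
k=3 load: inc=0.275376, refl=0.275376·0.846154=0.2330; V=0.710059+0.275376+0.233010=1.2184
k=4 src: inc=0.233010, refl=0.233010·0.846154=0.1972; V=0.985435+0.233010+0.197162=1.4156
k=5 load: inc=0.197162, refl=0.197162·0.846154=0.1668; V=1.218445+0.197162+0.166830=1.5824
k=6 src: inc=0.166830, refl=0.166830·0.846154=0.1412; V=1.415607+0.166830+0.141164=1.7236
k=7 load: inc=0.141164, refl=0.141164·0.846154=0.1194; V=1.582437+0.141164+0.119446=1.8430
k=8 src: inc=0.119446, refl=0.119446·0.846154=0.1011; V=1.723600+0.119446+0.101070=1.9441
k=9 load: inc=0.101070, refl=0.101070·0.846154=0.0855; V=1.843046+0.101070+0.085521=2.0296

0 0 source 0.3846
1 5 load 0.7101
2 10 source 0.9854
3 15 load 1.2184
4 20 source 1.4156
5 25 load 1.5824
6 30 source 1.7236
7 35 load 1.8430
8 40 source 1.9441
9 45 load 2.0296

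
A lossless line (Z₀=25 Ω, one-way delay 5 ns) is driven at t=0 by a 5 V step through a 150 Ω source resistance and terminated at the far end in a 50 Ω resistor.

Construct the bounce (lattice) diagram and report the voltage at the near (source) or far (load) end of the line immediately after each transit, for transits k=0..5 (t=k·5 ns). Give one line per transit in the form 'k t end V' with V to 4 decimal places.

Γ_L=0.333333, Γ_S=0.714286; launch V₁=5·25/175=0.714286
k=0 src: V=0.7143
k=1 load: inc=0.714286, refl=0.714286·0.333333=0.2381; V=0.000000+0.714286+0.238095=0.9524
k=2 src: inc=0.238095, refl=0.238095·0.714286=0.1701; V=0.714286+0.238095+0.170068=1.1224
k=3 load: inc=0.170068, refl=0.170068·0.333333=0.0567; V=0.952381+0.170068+0.056689=1.1791
k=4 src: inc=0.056689, refl=0.056689·0.714286=0.0405; V=1.122449+0.056689+0.040492=1.2196
k=5 load: inc=0.040492, refl=0.040492·0.333333=0.0135; V=1.179138+0.040492+0.013497=1.2331

0 0 source 0.7143
1 5 load 0.9524
2 10 source 1.1224
3 15 load 1.1791
4 20 source 1.2196
5 25 load 1.2331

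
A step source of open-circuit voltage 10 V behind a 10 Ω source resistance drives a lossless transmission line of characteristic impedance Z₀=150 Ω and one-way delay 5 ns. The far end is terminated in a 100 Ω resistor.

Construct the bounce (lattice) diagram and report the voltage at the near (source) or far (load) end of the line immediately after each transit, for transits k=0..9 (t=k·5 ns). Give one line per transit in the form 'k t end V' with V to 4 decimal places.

0 0 source 9.3750
1 5 load 7.5000
2 10 source 9.1406
3 15 load 8.8125
4 20 source 9.0996
5 25 load 9.0422
6 30 source 9.0924
7 35 load 9.0824
8 40 source 9.0912
9 45 load 9.0894

Γ_L=-0.200000, Γ_S=-0.875000; launch V₁=10·150/160=9.375000
k=0 src: V=9.3750
k=1 load: inc=9.375000, refl=9.375000·-0.200000=-1.8750; V=0.000000+9.375000+-1.875000=7.5000
k=2 src: inc=-1.875000, refl=-1.875000·-0.875000=1.6406; V=9.375000+-1.875000+1.640625=9.1406
k=3 load: inc=1.640625, refl=1.640625·-0.200000=-0.3281; V=7.500000+1.640625+-0.328125=8.8125
k=4 src: inc=-0.328125, refl=-0.328125·-0.875000=0.2871; V=9.140625+-0.328125+0.287109=9.0996
k=5 load: inc=0.287109, refl=0.287109·-0.200000=-0.0574; V=8.812500+0.287109+-0.057422=9.0422
k=6 src: inc=-0.057422, refl=-0.057422·-0.875000=0.0502; V=9.099609+-0.057422+0.050244=9.0924
k=7 load: inc=0.050244, refl=0.050244·-0.200000=-0.0100; V=9.042188+0.050244+-0.010049=9.0824
k=8 src: inc=-0.010049, refl=-0.010049·-0.875000=0.0088; V=9.092432+-0.010049+0.008793=9.0912
k=9 load: inc=0.008793, refl=0.008793·-0.200000=-0.0018; V=9.082383+0.008793+-0.001759=9.0894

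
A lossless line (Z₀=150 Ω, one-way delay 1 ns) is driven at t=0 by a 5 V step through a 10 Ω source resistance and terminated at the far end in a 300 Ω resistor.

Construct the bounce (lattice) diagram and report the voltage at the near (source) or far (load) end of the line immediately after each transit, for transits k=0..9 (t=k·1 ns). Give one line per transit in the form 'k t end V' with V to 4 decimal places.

0 0 source 4.6875
1 1 load 6.2500
2 2 source 4.8828
3 3 load 4.4271
4 4 source 4.8258
5 5 load 4.9588
6 6 source 4.8425
7 7 load 4.8037
8 8 source 4.8376
9 9 load 4.8489

Γ_L=0.333333, Γ_S=-0.875000; launch V₁=5·150/160=4.687500
k=0 src: V=4.6875
k=1 load: inc=4.687500, refl=4.687500·0.333333=1.5625; V=0.000000+4.687500+1.562500=6.2500
k=2 src: inc=1.562500, refl=1.562500·-0.875000=-1.3672; V=4.687500+1.562500+-1.367188=4.8828
k=3 load: inc=-1.367188, refl=-1.367188·0.333333=-0.4557; V=6.250000+-1.367188+-0.455729=4.4271
k=4 src: inc=-0.455729, refl=-0.455729·-0.875000=0.3988; V=4.882812+-0.455729+0.398763=4.8258
k=5 load: inc=0.398763, refl=0.398763·0.333333=0.1329; V=4.427083+0.398763+0.132921=4.9588
k=6 src: inc=0.132921, refl=0.132921·-0.875000=-0.1163; V=4.825846+0.132921+-0.116306=4.8425
k=7 load: inc=-0.116306, refl=-0.116306·0.333333=-0.0388; V=4.958767+-0.116306+-0.038769=4.8037
k=8 src: inc=-0.038769, refl=-0.038769·-0.875000=0.0339; V=4.842461+-0.038769+0.033923=4.8376
k=9 load: inc=0.033923, refl=0.033923·0.333333=0.0113; V=4.803693+0.033923+0.011308=4.8489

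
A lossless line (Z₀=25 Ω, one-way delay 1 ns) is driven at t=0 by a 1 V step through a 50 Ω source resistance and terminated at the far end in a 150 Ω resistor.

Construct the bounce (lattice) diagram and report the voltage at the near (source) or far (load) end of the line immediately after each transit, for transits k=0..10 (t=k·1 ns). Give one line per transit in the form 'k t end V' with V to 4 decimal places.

Γ_L=0.714286, Γ_S=0.333333; launch V₁=1·25/75=0.333333
k=0 src: V=0.3333
k=1 load: inc=0.333333, refl=0.333333·0.714286=0.2381; V=0.000000+0.333333+0.238095=0.5714
k=2 src: inc=0.238095, refl=0.238095·0.333333=0.0794; V=0.333333+0.238095+0.079365=0.6508
k=3 load: inc=0.079365, refl=0.079365·0.714286=0.0567; V=0.571429+0.079365+0.056689=0.7075
k=4 src: inc=0.056689, refl=0.056689·0.333333=0.0189; V=0.650794+0.056689+0.018896=0.7264
k=5 load: inc=0.018896, refl=0.018896·0.714286=0.0135; V=0.707483+0.018896+0.013497=0.7399
k=6 src: inc=0.013497, refl=0.013497·0.333333=0.0045; V=0.726379+0.013497+0.004499=0.7444
k=7 load: inc=0.004499, refl=0.004499·0.714286=0.0032; V=0.739877+0.004499+0.003214=0.7476
k=8 src: inc=0.003214, refl=0.003214·0.333333=0.0011; V=0.744376+0.003214+0.001071=0.7487
k=9 load: inc=0.001071, refl=0.001071·0.714286=0.0008; V=0.747590+0.001071+0.000765=0.7494
k=10 src: inc=0.000765, refl=0.000765·0.333333=0.0003; V=0.748661+0.000765+0.000255=0.7497

0 0 source 0.3333
1 1 load 0.5714
2 2 source 0.6508
3 3 load 0.7075
4 4 source 0.7264
5 5 load 0.7399
6 6 source 0.7444
7 7 load 0.7476
8 8 source 0.7487
9 9 load 0.7494
10 10 source 0.7497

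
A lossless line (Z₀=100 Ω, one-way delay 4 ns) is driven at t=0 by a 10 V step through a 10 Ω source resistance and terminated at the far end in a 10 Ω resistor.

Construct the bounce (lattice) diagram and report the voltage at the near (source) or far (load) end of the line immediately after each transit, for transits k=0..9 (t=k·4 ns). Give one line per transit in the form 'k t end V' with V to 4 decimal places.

0 0 source 9.0909
1 4 load 1.6529
2 8 source 7.7385
3 12 load 2.7594
4 16 source 6.8332
5 20 load 3.5001
6 24 source 6.2272
7 28 load 3.9959
8 32 source 5.8215
9 36 load 4.3278

Γ_L=-0.818182, Γ_S=-0.818182; launch V₁=10·100/110=9.090909
k=0 src: V=9.0909
k=1 load: inc=9.090909, refl=9.090909·-0.818182=-7.4380; V=0.000000+9.090909+-7.438017=1.6529
k=2 src: inc=-7.438017, refl=-7.438017·-0.818182=6.0856; V=9.090909+-7.438017+6.085650=7.7385
k=3 load: inc=6.085650, refl=6.085650·-0.818182=-4.9792; V=1.652893+6.085650+-4.979168=2.7594
k=4 src: inc=-4.979168, refl=-4.979168·-0.818182=4.0739; V=7.738542+-4.979168+4.073865=6.8332
k=5 load: inc=4.073865, refl=4.073865·-0.818182=-3.3332; V=2.759374+4.073865+-3.333162=3.5001
k=6 src: inc=-3.333162, refl=-3.333162·-0.818182=2.7271; V=6.833239+-3.333162+2.727133=6.2272
k=7 load: inc=2.727133, refl=2.727133·-0.818182=-2.2313; V=3.500077+2.727133+-2.231290=3.9959
k=8 src: inc=-2.231290, refl=-2.231290·-0.818182=1.8256; V=6.227210+-2.231290+1.825601=5.8215
k=9 load: inc=1.825601, refl=1.825601·-0.818182=-1.4937; V=3.995919+1.825601+-1.493674=4.3278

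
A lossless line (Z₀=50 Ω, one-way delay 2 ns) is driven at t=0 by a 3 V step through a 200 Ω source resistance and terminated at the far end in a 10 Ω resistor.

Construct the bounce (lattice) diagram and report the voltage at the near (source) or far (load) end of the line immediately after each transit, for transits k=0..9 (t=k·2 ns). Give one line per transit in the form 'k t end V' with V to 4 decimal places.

Γ_L=-0.666667, Γ_S=0.600000; launch V₁=3·50/250=0.600000
k=0 src: V=0.6000
k=1 load: inc=0.600000, refl=0.600000·-0.666667=-0.4000; V=0.000000+0.600000+-0.400000=0.2000
k=2 src: inc=-0.400000, refl=-0.400000·0.600000=-0.2400; V=0.600000+-0.400000+-0.240000=-0.0400
k=3 load: inc=-0.240000, refl=-0.240000·-0.666667=0.1600; V=0.200000+-0.240000+0.160000=0.1200
k=4 src: inc=0.160000, refl=0.160000·0.600000=0.0960; V=-0.040000+0.160000+0.096000=0.2160
k=5 load: inc=0.096000, refl=0.096000·-0.666667=-0.0640; V=0.120000+0.096000+-0.064000=0.1520
k=6 src: inc=-0.064000, refl=-0.064000·0.600000=-0.0384; V=0.216000+-0.064000+-0.038400=0.1136
k=7 load: inc=-0.038400, refl=-0.038400·-0.666667=0.0256; V=0.152000+-0.038400+0.025600=0.1392
k=8 src: inc=0.025600, refl=0.025600·0.600000=0.0154; V=0.113600+0.025600+0.015360=0.1546
k=9 load: inc=0.015360, refl=0.015360·-0.666667=-0.0102; V=0.139200+0.015360+-0.010240=0.1443

0 0 source 0.6000
1 2 load 0.2000
2 4 source -0.0400
3 6 load 0.1200
4 8 source 0.2160
5 10 load 0.1520
6 12 source 0.1136
7 14 load 0.1392
8 16 source 0.1546
9 18 load 0.1443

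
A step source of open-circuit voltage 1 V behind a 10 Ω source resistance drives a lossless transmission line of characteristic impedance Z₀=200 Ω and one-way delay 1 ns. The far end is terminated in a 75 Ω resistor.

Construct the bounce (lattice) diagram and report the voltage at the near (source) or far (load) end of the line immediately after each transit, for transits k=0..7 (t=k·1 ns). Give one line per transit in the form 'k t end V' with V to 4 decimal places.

0 0 source 0.9524
1 1 load 0.5195
2 2 source 0.9112
3 3 load 0.7331
4 4 source 0.8942
5 5 load 0.8210
6 6 source 0.8872
7 7 load 0.8571

Γ_L=-0.454545, Γ_S=-0.904762; launch V₁=1·200/210=0.952381
k=0 src: V=0.9524
k=1 load: inc=0.952381, refl=0.952381·-0.454545=-0.4329; V=0.000000+0.952381+-0.432900=0.5195
k=2 src: inc=-0.432900, refl=-0.432900·-0.904762=0.3917; V=0.952381+-0.432900+0.391672=0.9112
k=3 load: inc=0.391672, refl=0.391672·-0.454545=-0.1780; V=0.519481+0.391672+-0.178033=0.7331
k=4 src: inc=-0.178033, refl=-0.178033·-0.904762=0.1611; V=0.911152+-0.178033+0.161077=0.8942
k=5 load: inc=0.161077, refl=0.161077·-0.454545=-0.0732; V=0.733120+0.161077+-0.073217=0.8210
k=6 src: inc=-0.073217, refl=-0.073217·-0.904762=0.0662; V=0.894197+-0.073217+0.066244=0.8872
k=7 load: inc=0.066244, refl=0.066244·-0.454545=-0.0301; V=0.820980+0.066244+-0.030111=0.8571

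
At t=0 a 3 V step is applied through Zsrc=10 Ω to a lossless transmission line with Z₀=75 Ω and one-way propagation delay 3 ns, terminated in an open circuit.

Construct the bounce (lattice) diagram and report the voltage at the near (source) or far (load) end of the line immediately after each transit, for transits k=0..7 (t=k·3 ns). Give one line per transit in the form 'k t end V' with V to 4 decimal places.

0 0 source 2.6471
1 3 load 5.2941
2 6 source 3.2699
3 9 load 1.2457
4 12 source 2.7936
5 15 load 4.3415
6 18 source 3.1578
7 21 load 1.9741

Γ_L=1.000000, Γ_S=-0.764706; launch V₁=3·75/85=2.647059
k=0 src: V=2.6471
k=1 load: inc=2.647059, refl=2.647059·1.000000=2.6471; V=0.000000+2.647059+2.647059=5.2941
k=2 src: inc=2.647059, refl=2.647059·-0.764706=-2.0242; V=2.647059+2.647059+-2.024221=3.2699
k=3 load: inc=-2.024221, refl=-2.024221·1.000000=-2.0242; V=5.294118+-2.024221+-2.024221=1.2457
k=4 src: inc=-2.024221, refl=-2.024221·-0.764706=1.5479; V=3.269896+-2.024221+1.547934=2.7936
k=5 load: inc=1.547934, refl=1.547934·1.000000=1.5479; V=1.245675+1.547934+1.547934=4.3415
k=6 src: inc=1.547934, refl=1.547934·-0.764706=-1.1837; V=2.793609+1.547934+-1.183714=3.1578
k=7 load: inc=-1.183714, refl=-1.183714·1.000000=-1.1837; V=4.341543+-1.183714+-1.183714=1.9741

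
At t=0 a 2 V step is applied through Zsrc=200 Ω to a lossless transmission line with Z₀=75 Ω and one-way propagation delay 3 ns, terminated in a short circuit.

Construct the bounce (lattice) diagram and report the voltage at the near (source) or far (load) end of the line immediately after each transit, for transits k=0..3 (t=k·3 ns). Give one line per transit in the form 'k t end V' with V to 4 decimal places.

0 0 source 0.5455
1 3 load 0.0000
2 6 source -0.2479
3 9 load 0.0000

Γ_L=-1.000000, Γ_S=0.454545; launch V₁=2·75/275=0.545455
k=0 src: V=0.5455
k=1 load: inc=0.545455, refl=0.545455·-1.000000=-0.5455; V=0.000000+0.545455+-0.545455=0.0000
k=2 src: inc=-0.545455, refl=-0.545455·0.454545=-0.2479; V=0.545455+-0.545455+-0.247934=-0.2479
k=3 load: inc=-0.247934, refl=-0.247934·-1.000000=0.2479; V=0.000000+-0.247934+0.247934=0.0000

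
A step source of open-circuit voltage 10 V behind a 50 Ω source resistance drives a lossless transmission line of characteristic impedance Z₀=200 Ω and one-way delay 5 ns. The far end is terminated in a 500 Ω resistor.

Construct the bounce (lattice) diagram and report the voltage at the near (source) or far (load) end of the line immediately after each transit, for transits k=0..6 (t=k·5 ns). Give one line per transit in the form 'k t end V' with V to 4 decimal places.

0 0 source 8.0000
1 5 load 11.4286
2 10 source 9.3714
3 15 load 8.4898
4 20 source 9.0188
5 25 load 9.2455
6 30 source 9.1095

Γ_L=0.428571, Γ_S=-0.600000; launch V₁=10·200/250=8.000000
k=0 src: V=8.0000
k=1 load: inc=8.000000, refl=8.000000·0.428571=3.4286; V=0.000000+8.000000+3.428571=11.4286
k=2 src: inc=3.428571, refl=3.428571·-0.600000=-2.0571; V=8.000000+3.428571+-2.057143=9.3714
k=3 load: inc=-2.057143, refl=-2.057143·0.428571=-0.8816; V=11.428571+-2.057143+-0.881633=8.4898
k=4 src: inc=-0.881633, refl=-0.881633·-0.600000=0.5290; V=9.371429+-0.881633+0.528980=9.0188
k=5 load: inc=0.528980, refl=0.528980·0.428571=0.2267; V=8.489796+0.528980+0.226706=9.2455
k=6 src: inc=0.226706, refl=0.226706·-0.600000=-0.1360; V=9.018776+0.226706+-0.136023=9.1095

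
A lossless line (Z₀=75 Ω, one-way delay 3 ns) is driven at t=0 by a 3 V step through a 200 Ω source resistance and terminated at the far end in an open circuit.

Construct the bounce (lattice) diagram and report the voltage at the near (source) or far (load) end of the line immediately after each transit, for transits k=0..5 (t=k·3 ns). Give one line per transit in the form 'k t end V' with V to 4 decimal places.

Γ_L=1.000000, Γ_S=0.454545; launch V₁=3·75/275=0.818182
k=0 src: V=0.8182
k=1 load: inc=0.818182, refl=0.818182·1.000000=0.8182; V=0.000000+0.818182+0.818182=1.6364
k=2 src: inc=0.818182, refl=0.818182·0.454545=0.3719; V=0.818182+0.818182+0.371901=2.0083
k=3 load: inc=0.371901, refl=0.371901·1.000000=0.3719; V=1.636364+0.371901+0.371901=2.3802
k=4 src: inc=0.371901, refl=0.371901·0.454545=0.1690; V=2.008264+0.371901+0.169046=2.5492
k=5 load: inc=0.169046, refl=0.169046·1.000000=0.1690; V=2.380165+0.169046+0.169046=2.7183

0 0 source 0.8182
1 3 load 1.6364
2 6 source 2.0083
3 9 load 2.3802
4 12 source 2.5492
5 15 load 2.7183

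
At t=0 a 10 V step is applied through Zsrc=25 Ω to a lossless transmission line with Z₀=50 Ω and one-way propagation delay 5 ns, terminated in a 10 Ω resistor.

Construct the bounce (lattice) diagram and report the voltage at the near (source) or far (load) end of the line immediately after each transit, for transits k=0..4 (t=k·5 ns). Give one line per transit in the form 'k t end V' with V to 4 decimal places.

0 0 source 6.6667
1 5 load 2.2222
2 10 source 3.7037
3 15 load 2.7160
4 20 source 3.0453

Γ_L=-0.666667, Γ_S=-0.333333; launch V₁=10·50/75=6.666667
k=0 src: V=6.6667
k=1 load: inc=6.666667, refl=6.666667·-0.666667=-4.4444; V=0.000000+6.666667+-4.444444=2.2222
k=2 src: inc=-4.444444, refl=-4.444444·-0.333333=1.4815; V=6.666667+-4.444444+1.481481=3.7037
k=3 load: inc=1.481481, refl=1.481481·-0.666667=-0.9877; V=2.222222+1.481481+-0.987654=2.7160
k=4 src: inc=-0.987654, refl=-0.987654·-0.333333=0.3292; V=3.703704+-0.987654+0.329218=3.0453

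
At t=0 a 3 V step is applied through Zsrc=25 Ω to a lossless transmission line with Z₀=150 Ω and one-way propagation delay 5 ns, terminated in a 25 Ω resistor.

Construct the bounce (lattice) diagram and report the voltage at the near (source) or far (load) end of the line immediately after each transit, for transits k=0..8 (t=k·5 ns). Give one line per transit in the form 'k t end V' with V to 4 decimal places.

0 0 source 2.5714
1 5 load 0.7347
2 10 source 2.0466
3 15 load 1.1095
4 20 source 1.7789
5 25 load 1.3008
6 30 source 1.6423
7 35 load 1.3984
8 40 source 1.5726

Γ_L=-0.714286, Γ_S=-0.714286; launch V₁=3·150/175=2.571429
k=0 src: V=2.5714
k=1 load: inc=2.571429, refl=2.571429·-0.714286=-1.8367; V=0.000000+2.571429+-1.836735=0.7347
k=2 src: inc=-1.836735, refl=-1.836735·-0.714286=1.3120; V=2.571429+-1.836735+1.311953=2.0466
k=3 load: inc=1.311953, refl=1.311953·-0.714286=-0.9371; V=0.734694+1.311953+-0.937110=1.1095
k=4 src: inc=-0.937110, refl=-0.937110·-0.714286=0.6694; V=2.046647+-0.937110+0.669364=1.7789
k=5 load: inc=0.669364, refl=0.669364·-0.714286=-0.4781; V=1.109538+0.669364+-0.478117=1.3008
k=6 src: inc=-0.478117, refl=-0.478117·-0.714286=0.3415; V=1.778902+-0.478117+0.341512=1.6423
k=7 load: inc=0.341512, refl=0.341512·-0.714286=-0.2439; V=1.300785+0.341512+-0.243937=1.3984
k=8 src: inc=-0.243937, refl=-0.243937·-0.714286=0.1742; V=1.642297+-0.243937+0.174241=1.5726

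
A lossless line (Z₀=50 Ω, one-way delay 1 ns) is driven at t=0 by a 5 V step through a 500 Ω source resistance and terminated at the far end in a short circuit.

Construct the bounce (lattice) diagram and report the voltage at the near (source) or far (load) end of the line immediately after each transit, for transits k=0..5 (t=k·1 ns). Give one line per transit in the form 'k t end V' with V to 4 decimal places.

0 0 source 0.4545
1 1 load 0.0000
2 2 source -0.3719
3 3 load 0.0000
4 4 source 0.3043
5 5 load 0.0000

Γ_L=-1.000000, Γ_S=0.818182; launch V₁=5·50/550=0.454545
k=0 src: V=0.4545
k=1 load: inc=0.454545, refl=0.454545·-1.000000=-0.4545; V=0.000000+0.454545+-0.454545=0.0000
k=2 src: inc=-0.454545, refl=-0.454545·0.818182=-0.3719; V=0.454545+-0.454545+-0.371901=-0.3719
k=3 load: inc=-0.371901, refl=-0.371901·-1.000000=0.3719; V=0.000000+-0.371901+0.371901=0.0000
k=4 src: inc=0.371901, refl=0.371901·0.818182=0.3043; V=-0.371901+0.371901+0.304282=0.3043
k=5 load: inc=0.304282, refl=0.304282·-1.000000=-0.3043; V=0.000000+0.304282+-0.304282=0.0000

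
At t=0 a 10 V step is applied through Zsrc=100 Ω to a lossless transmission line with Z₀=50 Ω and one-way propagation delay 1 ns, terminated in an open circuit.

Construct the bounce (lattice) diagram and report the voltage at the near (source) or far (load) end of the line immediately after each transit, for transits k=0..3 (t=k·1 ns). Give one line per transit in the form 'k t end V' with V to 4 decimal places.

0 0 source 3.3333
1 1 load 6.6667
2 2 source 7.7778
3 3 load 8.8889

Γ_L=1.000000, Γ_S=0.333333; launch V₁=10·50/150=3.333333
k=0 src: V=3.3333
k=1 load: inc=3.333333, refl=3.333333·1.000000=3.3333; V=0.000000+3.333333+3.333333=6.6667
k=2 src: inc=3.333333, refl=3.333333·0.333333=1.1111; V=3.333333+3.333333+1.111111=7.7778
k=3 load: inc=1.111111, refl=1.111111·1.000000=1.1111; V=6.666667+1.111111+1.111111=8.8889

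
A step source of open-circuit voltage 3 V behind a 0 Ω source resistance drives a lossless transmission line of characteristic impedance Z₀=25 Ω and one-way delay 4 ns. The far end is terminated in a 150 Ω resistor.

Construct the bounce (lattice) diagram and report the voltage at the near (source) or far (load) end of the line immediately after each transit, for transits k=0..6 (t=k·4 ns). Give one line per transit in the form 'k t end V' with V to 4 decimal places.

0 0 source 3.0000
1 4 load 5.1429
2 8 source 3.0000
3 12 load 1.4694
4 16 source 3.0000
5 20 load 4.0933
6 24 source 3.0000

Γ_L=0.714286, Γ_S=-1.000000; launch V₁=3·25/25=3.000000
k=0 src: V=3.0000
k=1 load: inc=3.000000, refl=3.000000·0.714286=2.1429; V=0.000000+3.000000+2.142857=5.1429
k=2 src: inc=2.142857, refl=2.142857·-1.000000=-2.1429; V=3.000000+2.142857+-2.142857=3.0000
k=3 load: inc=-2.142857, refl=-2.142857·0.714286=-1.5306; V=5.142857+-2.142857+-1.530612=1.4694
k=4 src: inc=-1.530612, refl=-1.530612·-1.000000=1.5306; V=3.000000+-1.530612+1.530612=3.0000
k=5 load: inc=1.530612, refl=1.530612·0.714286=1.0933; V=1.469388+1.530612+1.093294=4.0933
k=6 src: inc=1.093294, refl=1.093294·-1.000000=-1.0933; V=3.000000+1.093294+-1.093294=3.0000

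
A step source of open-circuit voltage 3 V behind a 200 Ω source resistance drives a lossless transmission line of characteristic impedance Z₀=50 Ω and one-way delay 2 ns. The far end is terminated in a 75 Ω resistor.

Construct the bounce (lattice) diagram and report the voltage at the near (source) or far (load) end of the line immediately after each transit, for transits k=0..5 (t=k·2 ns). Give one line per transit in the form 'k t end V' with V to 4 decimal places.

0 0 source 0.6000
1 2 load 0.7200
2 4 source 0.7920
3 6 load 0.8064
4 8 source 0.8150
5 10 load 0.8168

Γ_L=0.200000, Γ_S=0.600000; launch V₁=3·50/250=0.600000
k=0 src: V=0.6000
k=1 load: inc=0.600000, refl=0.600000·0.200000=0.1200; V=0.000000+0.600000+0.120000=0.7200
k=2 src: inc=0.120000, refl=0.120000·0.600000=0.0720; V=0.600000+0.120000+0.072000=0.7920
k=3 load: inc=0.072000, refl=0.072000·0.200000=0.0144; V=0.720000+0.072000+0.014400=0.8064
k=4 src: inc=0.014400, refl=0.014400·0.600000=0.0086; V=0.792000+0.014400+0.008640=0.8150
k=5 load: inc=0.008640, refl=0.008640·0.200000=0.0017; V=0.806400+0.008640+0.001728=0.8168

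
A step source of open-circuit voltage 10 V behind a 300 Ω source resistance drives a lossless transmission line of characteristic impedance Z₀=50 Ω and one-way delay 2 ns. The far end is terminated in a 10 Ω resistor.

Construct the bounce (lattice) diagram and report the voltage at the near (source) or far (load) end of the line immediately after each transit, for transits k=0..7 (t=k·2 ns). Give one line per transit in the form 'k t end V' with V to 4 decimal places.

Γ_L=-0.666667, Γ_S=0.714286; launch V₁=10·50/350=1.428571
k=0 src: V=1.4286
k=1 load: inc=1.428571, refl=1.428571·-0.666667=-0.9524; V=0.000000+1.428571+-0.952381=0.4762
k=2 src: inc=-0.952381, refl=-0.952381·0.714286=-0.6803; V=1.428571+-0.952381+-0.680272=-0.2041
k=3 load: inc=-0.680272, refl=-0.680272·-0.666667=0.4535; V=0.476190+-0.680272+0.453515=0.2494
k=4 src: inc=0.453515, refl=0.453515·0.714286=0.3239; V=-0.204082+0.453515+0.323939=0.5734
k=5 load: inc=0.323939, refl=0.323939·-0.666667=-0.2160; V=0.249433+0.323939+-0.215959=0.3574
k=6 src: inc=-0.215959, refl=-0.215959·0.714286=-0.1543; V=0.573372+-0.215959+-0.154257=0.2032
k=7 load: inc=-0.154257, refl=-0.154257·-0.666667=0.1028; V=0.357413+-0.154257+0.102838=0.3060

0 0 source 1.4286
1 2 load 0.4762
2 4 source -0.2041
3 6 load 0.2494
4 8 source 0.5734
5 10 load 0.3574
6 12 source 0.2032
7 14 load 0.3060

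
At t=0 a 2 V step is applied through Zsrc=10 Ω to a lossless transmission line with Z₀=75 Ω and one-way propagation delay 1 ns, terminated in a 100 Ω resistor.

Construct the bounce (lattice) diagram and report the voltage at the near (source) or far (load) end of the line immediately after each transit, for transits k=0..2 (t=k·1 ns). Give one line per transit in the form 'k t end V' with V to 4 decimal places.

Γ_L=0.142857, Γ_S=-0.764706; launch V₁=2·75/85=1.764706
k=0 src: V=1.7647
k=1 load: inc=1.764706, refl=1.764706·0.142857=0.2521; V=0.000000+1.764706+0.252101=2.0168
k=2 src: inc=0.252101, refl=0.252101·-0.764706=-0.1928; V=1.764706+0.252101+-0.192783=1.8240

0 0 source 1.7647
1 1 load 2.0168
2 2 source 1.8240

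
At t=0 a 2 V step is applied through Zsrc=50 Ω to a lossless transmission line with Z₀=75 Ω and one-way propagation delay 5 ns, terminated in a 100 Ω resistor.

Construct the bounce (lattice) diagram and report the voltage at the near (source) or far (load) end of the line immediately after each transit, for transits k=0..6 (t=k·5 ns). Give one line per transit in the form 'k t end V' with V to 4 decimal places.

0 0 source 1.2000
1 5 load 1.3714
2 10 source 1.3371
3 15 load 1.3322
4 20 source 1.3332
5 25 load 1.3334
6 30 source 1.3333

Γ_L=0.142857, Γ_S=-0.200000; launch V₁=2·75/125=1.200000
k=0 src: V=1.2000
k=1 load: inc=1.200000, refl=1.200000·0.142857=0.1714; V=0.000000+1.200000+0.171429=1.3714
k=2 src: inc=0.171429, refl=0.171429·-0.200000=-0.0343; V=1.200000+0.171429+-0.034286=1.3371
k=3 load: inc=-0.034286, refl=-0.034286·0.142857=-0.0049; V=1.371429+-0.034286+-0.004898=1.3322
k=4 src: inc=-0.004898, refl=-0.004898·-0.200000=0.0010; V=1.337143+-0.004898+0.000980=1.3332
k=5 load: inc=0.000980, refl=0.000980·0.142857=0.0001; V=1.332245+0.000980+0.000140=1.3334
k=6 src: inc=0.000140, refl=0.000140·-0.200000=-0.0000; V=1.333224+0.000140+-0.000028=1.3333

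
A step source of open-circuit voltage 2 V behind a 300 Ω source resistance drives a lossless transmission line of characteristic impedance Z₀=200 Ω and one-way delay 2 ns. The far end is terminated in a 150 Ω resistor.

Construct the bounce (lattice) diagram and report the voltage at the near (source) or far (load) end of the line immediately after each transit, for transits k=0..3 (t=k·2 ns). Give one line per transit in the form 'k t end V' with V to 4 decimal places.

Γ_L=-0.142857, Γ_S=0.200000; launch V₁=2·200/500=0.800000
k=0 src: V=0.8000
k=1 load: inc=0.800000, refl=0.800000·-0.142857=-0.1143; V=0.000000+0.800000+-0.114286=0.6857
k=2 src: inc=-0.114286, refl=-0.114286·0.200000=-0.0229; V=0.800000+-0.114286+-0.022857=0.6629
k=3 load: inc=-0.022857, refl=-0.022857·-0.142857=0.0033; V=0.685714+-0.022857+0.003265=0.6661

0 0 source 0.8000
1 2 load 0.6857
2 4 source 0.6629
3 6 load 0.6661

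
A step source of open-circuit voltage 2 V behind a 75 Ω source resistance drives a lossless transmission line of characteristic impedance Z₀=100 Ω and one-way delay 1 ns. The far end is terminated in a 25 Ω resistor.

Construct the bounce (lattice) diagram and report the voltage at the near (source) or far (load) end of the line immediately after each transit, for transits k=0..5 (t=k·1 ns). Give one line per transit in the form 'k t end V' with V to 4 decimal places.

0 0 source 1.1429
1 1 load 0.4571
2 2 source 0.5551
3 3 load 0.4963
4 4 source 0.5047
5 5 load 0.4997

Γ_L=-0.600000, Γ_S=-0.142857; launch V₁=2·100/175=1.142857
k=0 src: V=1.1429
k=1 load: inc=1.142857, refl=1.142857·-0.600000=-0.6857; V=0.000000+1.142857+-0.685714=0.4571
k=2 src: inc=-0.685714, refl=-0.685714·-0.142857=0.0980; V=1.142857+-0.685714+0.097959=0.5551
k=3 load: inc=0.097959, refl=0.097959·-0.600000=-0.0588; V=0.457143+0.097959+-0.058776=0.4963
k=4 src: inc=-0.058776, refl=-0.058776·-0.142857=0.0084; V=0.555102+-0.058776+0.008397=0.5047
k=5 load: inc=0.008397, refl=0.008397·-0.600000=-0.0050; V=0.496327+0.008397+-0.005038=0.4997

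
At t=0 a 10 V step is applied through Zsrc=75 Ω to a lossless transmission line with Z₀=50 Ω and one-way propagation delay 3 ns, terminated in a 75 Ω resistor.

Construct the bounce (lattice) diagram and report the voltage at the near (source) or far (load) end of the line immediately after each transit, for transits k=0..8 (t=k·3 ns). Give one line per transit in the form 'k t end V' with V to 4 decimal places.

0 0 source 4.0000
1 3 load 4.8000
2 6 source 4.9600
3 9 load 4.9920
4 12 source 4.9984
5 15 load 4.9997
6 18 source 4.9999
7 21 load 5.0000
8 24 source 5.0000

Γ_L=0.200000, Γ_S=0.200000; launch V₁=10·50/125=4.000000
k=0 src: V=4.0000
k=1 load: inc=4.000000, refl=4.000000·0.200000=0.8000; V=0.000000+4.000000+0.800000=4.8000
k=2 src: inc=0.800000, refl=0.800000·0.200000=0.1600; V=4.000000+0.800000+0.160000=4.9600
k=3 load: inc=0.160000, refl=0.160000·0.200000=0.0320; V=4.800000+0.160000+0.032000=4.9920
k=4 src: inc=0.032000, refl=0.032000·0.200000=0.0064; V=4.960000+0.032000+0.006400=4.9984
k=5 load: inc=0.006400, refl=0.006400·0.200000=0.0013; V=4.992000+0.006400+0.001280=4.9997
k=6 src: inc=0.001280, refl=0.001280·0.200000=0.0003; V=4.998400+0.001280+0.000256=4.9999
k=7 load: inc=0.000256, refl=0.000256·0.200000=0.0001; V=4.999680+0.000256+0.000051=5.0000
k=8 src: inc=0.000051, refl=0.000051·0.200000=0.0000; V=4.999936+0.000051+0.000010=5.0000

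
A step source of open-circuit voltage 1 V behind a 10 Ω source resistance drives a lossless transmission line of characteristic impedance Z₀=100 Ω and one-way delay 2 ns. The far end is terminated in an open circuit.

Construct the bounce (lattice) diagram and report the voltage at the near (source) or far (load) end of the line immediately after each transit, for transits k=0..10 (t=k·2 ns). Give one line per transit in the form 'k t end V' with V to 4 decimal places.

0 0 source 0.9091
1 2 load 1.8182
2 4 source 1.0744
3 6 load 0.3306
4 8 source 0.9391
5 10 load 1.5477
6 12 source 1.0498
7 14 load 0.5519
8 16 source 0.9593
9 18 load 1.3666
10 20 source 1.0333

Γ_L=1.000000, Γ_S=-0.818182; launch V₁=1·100/110=0.909091
k=0 src: V=0.9091
k=1 load: inc=0.909091, refl=0.909091·1.000000=0.9091; V=0.000000+0.909091+0.909091=1.8182
k=2 src: inc=0.909091, refl=0.909091·-0.818182=-0.7438; V=0.909091+0.909091+-0.743802=1.0744
k=3 load: inc=-0.743802, refl=-0.743802·1.000000=-0.7438; V=1.818182+-0.743802+-0.743802=0.3306
k=4 src: inc=-0.743802, refl=-0.743802·-0.818182=0.6086; V=1.074380+-0.743802+0.608565=0.9391
k=5 load: inc=0.608565, refl=0.608565·1.000000=0.6086; V=0.330579+0.608565+0.608565=1.5477
k=6 src: inc=0.608565, refl=0.608565·-0.818182=-0.4979; V=0.939144+0.608565+-0.497917=1.0498
k=7 load: inc=-0.497917, refl=-0.497917·1.000000=-0.4979; V=1.547708+-0.497917+-0.497917=0.5519
k=8 src: inc=-0.497917, refl=-0.497917·-0.818182=0.4074; V=1.049792+-0.497917+0.407386=0.9593
k=9 load: inc=0.407386, refl=0.407386·1.000000=0.4074; V=0.551875+0.407386+0.407386=1.3666
k=10 src: inc=0.407386, refl=0.407386·-0.818182=-0.3333; V=0.959261+0.407386+-0.333316=1.0333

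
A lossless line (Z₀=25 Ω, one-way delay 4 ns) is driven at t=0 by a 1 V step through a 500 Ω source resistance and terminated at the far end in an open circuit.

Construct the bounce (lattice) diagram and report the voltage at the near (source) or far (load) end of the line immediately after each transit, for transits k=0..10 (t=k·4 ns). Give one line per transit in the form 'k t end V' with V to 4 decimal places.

0 0 source 0.0476
1 4 load 0.0952
2 8 source 0.1383
3 12 load 0.1814
4 16 source 0.2204
5 20 load 0.2594
6 24 source 0.2946
7 28 load 0.3299
8 32 source 0.3618
9 36 load 0.3937
10 40 source 0.4226

Γ_L=1.000000, Γ_S=0.904762; launch V₁=1·25/525=0.047619
k=0 src: V=0.0476
k=1 load: inc=0.047619, refl=0.047619·1.000000=0.0476; V=0.000000+0.047619+0.047619=0.0952
k=2 src: inc=0.047619, refl=0.047619·0.904762=0.0431; V=0.047619+0.047619+0.043084=0.1383
k=3 load: inc=0.043084, refl=0.043084·1.000000=0.0431; V=0.095238+0.043084+0.043084=0.1814
k=4 src: inc=0.043084, refl=0.043084·0.904762=0.0390; V=0.138322+0.043084+0.038981=0.2204
k=5 load: inc=0.038981, refl=0.038981·1.000000=0.0390; V=0.181406+0.038981+0.038981=0.2594
k=6 src: inc=0.038981, refl=0.038981·0.904762=0.0353; V=0.220387+0.038981+0.035268=0.2946
k=7 load: inc=0.035268, refl=0.035268·1.000000=0.0353; V=0.259367+0.035268+0.035268=0.3299
k=8 src: inc=0.035268, refl=0.035268·0.904762=0.0319; V=0.294635+0.035268+0.031909=0.3618
k=9 load: inc=0.031909, refl=0.031909·1.000000=0.0319; V=0.329904+0.031909+0.031909=0.3937
k=10 src: inc=0.031909, refl=0.031909·0.904762=0.0289; V=0.361813+0.031909+0.028870=0.4226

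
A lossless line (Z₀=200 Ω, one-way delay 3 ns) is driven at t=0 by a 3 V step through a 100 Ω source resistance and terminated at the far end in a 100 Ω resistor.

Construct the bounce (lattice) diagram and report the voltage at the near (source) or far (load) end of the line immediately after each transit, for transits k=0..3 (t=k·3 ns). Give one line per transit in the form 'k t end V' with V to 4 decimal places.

Γ_L=-0.333333, Γ_S=-0.333333; launch V₁=3·200/300=2.000000
k=0 src: V=2.0000
k=1 load: inc=2.000000, refl=2.000000·-0.333333=-0.6667; V=0.000000+2.000000+-0.666667=1.3333
k=2 src: inc=-0.666667, refl=-0.666667·-0.333333=0.2222; V=2.000000+-0.666667+0.222222=1.5556
k=3 load: inc=0.222222, refl=0.222222·-0.333333=-0.0741; V=1.333333+0.222222+-0.074074=1.4815

0 0 source 2.0000
1 3 load 1.3333
2 6 source 1.5556
3 9 load 1.4815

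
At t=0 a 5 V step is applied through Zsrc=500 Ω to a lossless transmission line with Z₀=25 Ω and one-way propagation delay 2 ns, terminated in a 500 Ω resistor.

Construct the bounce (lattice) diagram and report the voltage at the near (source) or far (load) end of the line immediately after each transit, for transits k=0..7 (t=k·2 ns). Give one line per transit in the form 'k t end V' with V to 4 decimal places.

Γ_L=0.904762, Γ_S=0.904762; launch V₁=5·25/525=0.238095
k=0 src: V=0.2381
k=1 load: inc=0.238095, refl=0.238095·0.904762=0.2154; V=0.000000+0.238095+0.215420=0.4535
k=2 src: inc=0.215420, refl=0.215420·0.904762=0.1949; V=0.238095+0.215420+0.194903=0.6484
k=3 load: inc=0.194903, refl=0.194903·0.904762=0.1763; V=0.453515+0.194903+0.176341=0.8248
k=4 src: inc=0.176341, refl=0.176341·0.904762=0.1595; V=0.648418+0.176341+0.159547=0.9843
k=5 load: inc=0.159547, refl=0.159547·0.904762=0.1444; V=0.824759+0.159547+0.144352=1.1287
k=6 src: inc=0.144352, refl=0.144352·0.904762=0.1306; V=0.984306+0.144352+0.130604=1.2593
k=7 load: inc=0.130604, refl=0.130604·0.904762=0.1182; V=1.128658+0.130604+0.118166=1.3774

0 0 source 0.2381
1 2 load 0.4535
2 4 source 0.6484
3 6 load 0.8248
4 8 source 0.9843
5 10 load 1.1287
6 12 source 1.2593
7 14 load 1.3774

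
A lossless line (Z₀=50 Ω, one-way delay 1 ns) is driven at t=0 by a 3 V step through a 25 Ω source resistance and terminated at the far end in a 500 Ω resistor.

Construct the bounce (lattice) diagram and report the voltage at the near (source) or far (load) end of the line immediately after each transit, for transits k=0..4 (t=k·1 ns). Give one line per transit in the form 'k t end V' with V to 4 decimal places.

0 0 source 2.0000
1 1 load 3.6364
2 2 source 3.0909
3 3 load 2.6446
4 4 source 2.7934

Γ_L=0.818182, Γ_S=-0.333333; launch V₁=3·50/75=2.000000
k=0 src: V=2.0000
k=1 load: inc=2.000000, refl=2.000000·0.818182=1.6364; V=0.000000+2.000000+1.636364=3.6364
k=2 src: inc=1.636364, refl=1.636364·-0.333333=-0.5455; V=2.000000+1.636364+-0.545455=3.0909
k=3 load: inc=-0.545455, refl=-0.545455·0.818182=-0.4463; V=3.636364+-0.545455+-0.446281=2.6446
k=4 src: inc=-0.446281, refl=-0.446281·-0.333333=0.1488; V=3.090909+-0.446281+0.148760=2.7934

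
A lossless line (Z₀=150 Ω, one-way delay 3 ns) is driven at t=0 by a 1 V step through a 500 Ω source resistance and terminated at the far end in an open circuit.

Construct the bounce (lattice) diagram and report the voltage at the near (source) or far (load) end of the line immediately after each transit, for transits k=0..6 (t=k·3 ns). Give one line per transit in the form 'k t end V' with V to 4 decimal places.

0 0 source 0.2308
1 3 load 0.4615
2 6 source 0.5858
3 9 load 0.7101
4 12 source 0.7770
5 15 load 0.8439
6 18 source 0.8799

Γ_L=1.000000, Γ_S=0.538462; launch V₁=1·150/650=0.230769
k=0 src: V=0.2308
k=1 load: inc=0.230769, refl=0.230769·1.000000=0.2308; V=0.000000+0.230769+0.230769=0.4615
k=2 src: inc=0.230769, refl=0.230769·0.538462=0.1243; V=0.230769+0.230769+0.124260=0.5858
k=3 load: inc=0.124260, refl=0.124260·1.000000=0.1243; V=0.461538+0.124260+0.124260=0.7101
k=4 src: inc=0.124260, refl=0.124260·0.538462=0.0669; V=0.585799+0.124260+0.066909=0.7770
k=5 load: inc=0.066909, refl=0.066909·1.000000=0.0669; V=0.710059+0.066909+0.066909=0.8439
k=6 src: inc=0.066909, refl=0.066909·0.538462=0.0360; V=0.776969+0.066909+0.036028=0.8799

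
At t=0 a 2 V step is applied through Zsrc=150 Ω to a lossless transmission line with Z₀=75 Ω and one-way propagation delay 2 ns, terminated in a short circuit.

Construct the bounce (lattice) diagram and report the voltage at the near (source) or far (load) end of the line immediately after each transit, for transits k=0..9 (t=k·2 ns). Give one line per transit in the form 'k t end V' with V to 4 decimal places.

Γ_L=-1.000000, Γ_S=0.333333; launch V₁=2·75/225=0.666667
k=0 src: V=0.6667
k=1 load: inc=0.666667, refl=0.666667·-1.000000=-0.6667; V=0.000000+0.666667+-0.666667=0.0000
k=2 src: inc=-0.666667, refl=-0.666667·0.333333=-0.2222; V=0.666667+-0.666667+-0.222222=-0.2222
k=3 load: inc=-0.222222, refl=-0.222222·-1.000000=0.2222; V=0.000000+-0.222222+0.222222=0.0000
k=4 src: inc=0.222222, refl=0.222222·0.333333=0.0741; V=-0.222222+0.222222+0.074074=0.0741
k=5 load: inc=0.074074, refl=0.074074·-1.000000=-0.0741; V=0.000000+0.074074+-0.074074=0.0000
k=6 src: inc=-0.074074, refl=-0.074074·0.333333=-0.0247; V=0.074074+-0.074074+-0.024691=-0.0247
k=7 load: inc=-0.024691, refl=-0.024691·-1.000000=0.0247; V=0.000000+-0.024691+0.024691=0.0000
k=8 src: inc=0.024691, refl=0.024691·0.333333=0.0082; V=-0.024691+0.024691+0.008230=0.0082
k=9 load: inc=0.008230, refl=0.008230·-1.000000=-0.0082; V=0.000000+0.008230+-0.008230=0.0000

0 0 source 0.6667
1 2 load 0.0000
2 4 source -0.2222
3 6 load 0.0000
4 8 source 0.0741
5 10 load 0.0000
6 12 source -0.0247
7 14 load 0.0000
8 16 source 0.0082
9 18 load 0.0000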